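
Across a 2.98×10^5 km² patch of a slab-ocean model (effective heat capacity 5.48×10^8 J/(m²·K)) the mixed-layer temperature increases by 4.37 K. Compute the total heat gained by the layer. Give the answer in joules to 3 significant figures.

7.14×10^20 J

Areal heat capacity C = 5.48×10^8 J/(m²·K) (given).
Heat per unit area: q = C ΔT = 5.48×10^8 × 4.37 = 2.39×10^9 J/m².
Total heat: Q = q × A = 2.39×10^9 × (2.98×10^5 × 10⁶ m²) = 7.14×10^20 J.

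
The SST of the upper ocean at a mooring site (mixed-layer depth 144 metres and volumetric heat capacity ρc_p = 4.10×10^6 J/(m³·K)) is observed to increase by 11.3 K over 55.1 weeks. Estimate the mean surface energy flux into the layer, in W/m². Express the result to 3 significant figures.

Areal heat capacity C = ρc_p × D = 4.10×10^6 × 144 = 5.90×10^8 J/(m^2 K).
Required heat per unit area: Q = C ΔT = 5.90×10^8 × 11.3 = 6.67×10^9 J/m².
Flux F = Q / Δt = 6.67×10^9 / 3.33×10^7 s = 200 W/m².

200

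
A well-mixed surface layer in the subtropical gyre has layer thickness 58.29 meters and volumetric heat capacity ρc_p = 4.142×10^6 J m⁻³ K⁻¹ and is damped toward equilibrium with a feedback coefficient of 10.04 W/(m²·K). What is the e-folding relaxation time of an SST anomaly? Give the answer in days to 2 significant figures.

280 days

Areal heat capacity C = ρc_p × D = 4.142×10^6 × 58.29 = 2.41×10^8 J/(m²·K).
Relaxation time τ = C / λ = 2.41×10^8 / 10.04 = 2.40×10^7 s.
In days: 2.40×10^7 s / (86400 s/day) = 278 days.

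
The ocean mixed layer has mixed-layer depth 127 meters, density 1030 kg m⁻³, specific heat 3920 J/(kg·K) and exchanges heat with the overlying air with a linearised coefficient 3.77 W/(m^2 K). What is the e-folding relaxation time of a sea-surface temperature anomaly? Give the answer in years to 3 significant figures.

4.31 years

Areal heat capacity C = ρ c_p D = 1030 × 3920 × 127 = 5.13×10^8 J m⁻² K⁻¹.
Relaxation time τ = C / λ = 5.13×10^8 / 3.77 = 1.36×10^8 s.
In years: 1.36×10^8 s / (3.156×10^7 s/year) = 4.31 years.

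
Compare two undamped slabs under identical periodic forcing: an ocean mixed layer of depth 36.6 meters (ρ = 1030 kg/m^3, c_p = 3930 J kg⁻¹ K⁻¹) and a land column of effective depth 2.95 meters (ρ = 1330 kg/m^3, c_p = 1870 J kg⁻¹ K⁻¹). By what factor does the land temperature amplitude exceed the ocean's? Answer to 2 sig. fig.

20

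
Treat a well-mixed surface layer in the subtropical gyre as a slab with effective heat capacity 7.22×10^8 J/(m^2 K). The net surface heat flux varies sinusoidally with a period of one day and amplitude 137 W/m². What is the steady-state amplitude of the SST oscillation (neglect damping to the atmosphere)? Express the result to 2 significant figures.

0.0026 K

Areal heat capacity C = 7.22×10^8 J/(m^2 K) (given).
Angular frequency ω = 2π / T = 2π / 86400 s = 7.27×10^-5 s⁻¹.
Cω = 7.22×10^8 × 7.27×10^-5 = 52500 W/(m²·K).
Amplitude A = F₀ / (Cω) = 137 / 52500 = 0.00261 K.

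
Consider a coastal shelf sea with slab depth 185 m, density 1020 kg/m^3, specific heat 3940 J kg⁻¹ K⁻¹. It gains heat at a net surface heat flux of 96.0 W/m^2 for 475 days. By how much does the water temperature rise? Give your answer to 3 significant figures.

Areal heat capacity C = ρ c_p D = 1020 × 3940 × 185 = 7.43×10^8 J/(m^2 K).
Net heat input Q = F Δt = 96.0 × (475 days × 86400 s/day) = 3.94×10^9 J/m².
ΔT = Q / C = 3.94×10^9 / 7.43×10^8 = 5.30 K.

5.30 K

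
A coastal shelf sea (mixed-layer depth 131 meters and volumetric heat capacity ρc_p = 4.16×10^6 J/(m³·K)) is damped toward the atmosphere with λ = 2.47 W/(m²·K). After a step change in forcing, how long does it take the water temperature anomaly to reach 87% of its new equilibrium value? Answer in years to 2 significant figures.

14 years

Areal heat capacity C = ρc_p × D = 4.16×10^6 × 131 = 5.45×10^8 J m⁻² K⁻¹.
τ = C / λ = 5.45×10^8 / 2.47 = 2.21×10^8 s.
Fraction reached: 1 − e^(−t/τ) = 0.87 ⇒ t = −τ ln(1 − 0.87) = τ × 2.04.
t = 4.50×10^8 s = 14.3 years.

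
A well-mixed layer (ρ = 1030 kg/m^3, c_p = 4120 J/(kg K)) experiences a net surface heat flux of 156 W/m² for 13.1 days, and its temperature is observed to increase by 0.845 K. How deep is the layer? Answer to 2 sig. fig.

49 m

Heat input Q = F Δt = 156 × 1.13×10^6 s = 1.77×10^8 J/m².
Required areal heat capacity C = Q / ΔT = 2.09×10^8 J/(m²·K).
Depth D = C / (ρ c_p) = 2.09×10^8 / (1030 × 4120) = 49.2 m.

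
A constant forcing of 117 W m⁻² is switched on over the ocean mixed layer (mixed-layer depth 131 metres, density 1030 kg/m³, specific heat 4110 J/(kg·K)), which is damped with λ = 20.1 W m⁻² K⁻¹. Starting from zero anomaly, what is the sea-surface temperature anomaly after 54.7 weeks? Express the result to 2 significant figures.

4.1 K

Areal heat capacity C = ρ c_p D = 1030 × 4110 × 131 = 5.55×10^8 J/(m^2 K).
τ = C / λ = 5.55×10^8 / 20.1 = 2.76×10^7 s.
Equilibrium anomaly ΔT_eq = F / λ = 117 / 20.1 = 5.82 K.
t = 54.7 weeks = 3.31×10^7 s, so t/τ = 1.20.
ΔT(t) = ΔT_eq (1 − e^(−t/τ)) = 5.82 × (1 − e^−1.20) = 4.07 K.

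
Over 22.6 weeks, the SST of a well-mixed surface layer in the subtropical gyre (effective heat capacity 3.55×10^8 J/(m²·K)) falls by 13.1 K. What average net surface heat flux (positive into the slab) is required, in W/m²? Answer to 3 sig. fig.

Areal heat capacity C = 3.55×10^8 J/(m²·K) (given).
Required heat per unit area: Q = C ΔT = 3.55×10^8 × -13.1 = -4.65×10^9 J/m².
Flux F = Q / Δt = -4.65×10^9 / 1.37×10^7 s = -340 W/m².

-340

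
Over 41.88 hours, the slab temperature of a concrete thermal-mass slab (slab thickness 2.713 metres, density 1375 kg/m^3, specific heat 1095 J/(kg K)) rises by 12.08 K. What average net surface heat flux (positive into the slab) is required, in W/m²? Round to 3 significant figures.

Areal heat capacity C = ρ c_p D = 1375 × 1095 × 2.713 = 4.08×10^6 J/(m²·K).
Required heat per unit area: Q = C ΔT = 4.08×10^6 × 12.08 = 4.93×10^7 J/m².
Flux F = Q / Δt = 4.93×10^7 / 1.51×10^5 s = 327 W/m².

327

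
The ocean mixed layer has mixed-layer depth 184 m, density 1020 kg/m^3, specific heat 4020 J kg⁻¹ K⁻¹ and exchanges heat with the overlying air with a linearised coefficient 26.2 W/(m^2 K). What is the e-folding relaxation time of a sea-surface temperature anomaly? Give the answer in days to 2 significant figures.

Areal heat capacity C = ρ c_p D = 1020 × 4020 × 184 = 7.54×10^8 J/(m^2 K).
Relaxation time τ = C / λ = 7.54×10^8 / 26.2 = 2.88×10^7 s.
In days: 2.88×10^7 s / (86400 s/day) = 333 days.

330 days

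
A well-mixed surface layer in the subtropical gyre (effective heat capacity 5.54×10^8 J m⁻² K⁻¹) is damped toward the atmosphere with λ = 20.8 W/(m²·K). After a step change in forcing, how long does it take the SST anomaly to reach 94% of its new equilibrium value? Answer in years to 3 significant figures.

Areal heat capacity C = 5.54×10^8 J m⁻² K⁻¹ (given).
τ = C / λ = 5.54×10^8 / 20.8 = 2.66×10^7 s.
Fraction reached: 1 − e^(−t/τ) = 0.94 ⇒ t = −τ ln(1 − 0.94) = τ × 2.81.
t = 7.49×10^7 s = 2.37 years.

2.37 years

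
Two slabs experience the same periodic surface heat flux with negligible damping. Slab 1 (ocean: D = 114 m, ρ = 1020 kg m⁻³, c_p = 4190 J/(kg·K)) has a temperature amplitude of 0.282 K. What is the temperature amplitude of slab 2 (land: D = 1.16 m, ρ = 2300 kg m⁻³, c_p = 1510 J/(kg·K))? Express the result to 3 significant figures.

C_ocean = 4.87×10^8 J/(m²·K); C_land = 4.03×10^6 J/(m²·K).
A ∝ 1/C ⇒ A_land = A_ocean × C_ocean/C_land = 0.282 × 121 = 34.1 K.

34.1 K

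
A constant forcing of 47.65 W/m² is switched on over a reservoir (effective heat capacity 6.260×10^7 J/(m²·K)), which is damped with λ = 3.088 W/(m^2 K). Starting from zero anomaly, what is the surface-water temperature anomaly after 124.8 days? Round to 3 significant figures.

Areal heat capacity C = 6.260×10^7 J/(m²·K) (given).
τ = C / λ = 6.26×10^7 / 3.088 = 2.03×10^7 s.
Equilibrium anomaly ΔT_eq = F / λ = 47.65 / 3.088 = 15.4 K.
t = 124.8 days = 1.08×10^7 s, so t/τ = 0.532.
ΔT(t) = ΔT_eq (1 − e^(−t/τ)) = 15.4 × (1 − e^−0.532) = 6.37 K.

6.37 K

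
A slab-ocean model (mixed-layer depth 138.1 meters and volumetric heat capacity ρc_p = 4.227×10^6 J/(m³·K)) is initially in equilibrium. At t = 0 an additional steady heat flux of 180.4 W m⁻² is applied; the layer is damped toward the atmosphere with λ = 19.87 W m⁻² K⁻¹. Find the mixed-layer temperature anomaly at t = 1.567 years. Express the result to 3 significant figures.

7.39 K

Areal heat capacity C = ρc_p × D = 4.227×10^6 × 138.1 = 5.84×10^8 J/(m²·K).
τ = C / λ = 5.84×10^8 / 19.87 = 2.94×10^7 s.
Equilibrium anomaly ΔT_eq = F / λ = 180.4 / 19.87 = 9.08 K.
t = 1.567 years = 4.95×10^7 s, so t/τ = 1.68.
ΔT(t) = ΔT_eq (1 − e^(−t/τ)) = 9.08 × (1 − e^−1.68) = 7.39 K.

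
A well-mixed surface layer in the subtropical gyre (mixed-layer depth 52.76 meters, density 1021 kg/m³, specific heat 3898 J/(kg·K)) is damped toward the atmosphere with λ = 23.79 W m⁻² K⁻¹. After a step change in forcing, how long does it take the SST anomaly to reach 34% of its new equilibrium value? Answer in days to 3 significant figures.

42.4 days

Areal heat capacity C = ρ c_p D = 1021 × 3898 × 52.76 = 2.10×10^8 J/(m^2 K).
τ = C / λ = 2.10×10^8 / 23.79 = 8.83×10^6 s.
Fraction reached: 1 − e^(−t/τ) = 0.34 ⇒ t = −τ ln(1 − 0.34) = τ × 0.416.
t = 3.67×10^6 s = 42.4 days.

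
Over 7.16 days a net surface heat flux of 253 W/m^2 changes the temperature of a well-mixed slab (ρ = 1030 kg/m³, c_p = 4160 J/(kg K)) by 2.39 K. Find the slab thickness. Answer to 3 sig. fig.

Heat input Q = F Δt = 253 × 6.19×10^5 s = 1.57×10^8 J/m².
Required areal heat capacity C = Q / ΔT = 6.55×10^7 J/(m²·K).
Depth D = C / (ρ c_p) = 6.55×10^7 / (1030 × 4160) = 15.3 m.

15.3 m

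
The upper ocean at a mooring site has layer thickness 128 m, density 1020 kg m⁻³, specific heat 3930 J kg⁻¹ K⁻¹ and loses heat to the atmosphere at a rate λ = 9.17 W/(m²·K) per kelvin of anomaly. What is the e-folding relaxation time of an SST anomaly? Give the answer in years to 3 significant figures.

Areal heat capacity C = ρ c_p D = 1020 × 3930 × 128 = 5.13×10^8 J/(m^2 K).
Relaxation time τ = C / λ = 5.13×10^8 / 9.17 = 5.60×10^7 s.
In years: 5.60×10^7 s / (3.156×10^7 s/year) = 1.77 years.

1.77 years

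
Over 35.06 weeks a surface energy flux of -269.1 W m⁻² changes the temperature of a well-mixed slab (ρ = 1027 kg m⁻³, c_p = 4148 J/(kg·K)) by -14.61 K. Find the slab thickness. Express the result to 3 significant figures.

91.7 m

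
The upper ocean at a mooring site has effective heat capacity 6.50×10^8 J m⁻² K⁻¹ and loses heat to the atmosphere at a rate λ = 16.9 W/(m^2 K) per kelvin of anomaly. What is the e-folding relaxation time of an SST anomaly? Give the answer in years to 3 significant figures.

1.22 years

Areal heat capacity C = 6.50×10^8 J m⁻² K⁻¹ (given).
Relaxation time τ = C / λ = 6.50×10^8 / 16.9 = 3.85×10^7 s.
In years: 3.85×10^7 s / (3.156×10^7 s/year) = 1.22 years.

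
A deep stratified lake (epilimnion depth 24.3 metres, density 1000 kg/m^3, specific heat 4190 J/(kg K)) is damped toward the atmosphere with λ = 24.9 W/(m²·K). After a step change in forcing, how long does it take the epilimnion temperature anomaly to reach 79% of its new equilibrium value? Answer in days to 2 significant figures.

74 days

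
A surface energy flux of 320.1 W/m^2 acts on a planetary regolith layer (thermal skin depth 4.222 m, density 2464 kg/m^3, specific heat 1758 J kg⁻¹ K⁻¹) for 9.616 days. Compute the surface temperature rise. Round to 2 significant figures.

Areal heat capacity C = ρ c_p D = 2464 × 1758 × 4.222 = 1.83×10^7 J m⁻² K⁻¹.
Net heat input Q = F Δt = 320.1 × (9.616 days × 86400 s/day) = 2.66×10^8 J/m².
ΔT = Q / C = 2.66×10^8 / 1.83×10^7 = 14.5 K.

15 K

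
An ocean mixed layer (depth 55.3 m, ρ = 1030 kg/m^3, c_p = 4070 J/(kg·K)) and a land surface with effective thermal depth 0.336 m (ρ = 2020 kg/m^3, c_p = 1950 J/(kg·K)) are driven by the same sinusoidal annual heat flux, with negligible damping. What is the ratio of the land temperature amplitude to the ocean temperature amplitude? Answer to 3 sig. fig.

175

C_ocean = 1030 × 4070 × 55.3 = 2.32×10^8 J/(m²·K).
C_land = 2020 × 1950 × 0.336 = 1.32×10^6 J/(m²·K).
Undamped amplitude ∝ 1/C, so A_land/A_ocean = C_ocean/C_land = 175.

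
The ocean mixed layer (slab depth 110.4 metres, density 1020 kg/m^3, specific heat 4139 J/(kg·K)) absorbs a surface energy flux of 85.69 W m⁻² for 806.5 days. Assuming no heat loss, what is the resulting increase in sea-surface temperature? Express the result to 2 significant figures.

Areal heat capacity C = ρ c_p D = 1020 × 4139 × 110.4 = 4.66×10^8 J m⁻² K⁻¹.
Net heat input Q = F Δt = 85.69 × (806.5 days × 86400 s/day) = 5.97×10^9 J/m².
ΔT = Q / C = 5.97×10^9 / 4.66×10^8 = 12.8 K.

13 K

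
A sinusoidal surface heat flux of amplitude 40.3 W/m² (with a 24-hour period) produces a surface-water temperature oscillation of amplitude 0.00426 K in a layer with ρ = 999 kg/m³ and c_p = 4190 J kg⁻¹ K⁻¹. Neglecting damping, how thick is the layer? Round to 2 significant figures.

ω = 2π / 86400 s = 7.27×10^-5 s⁻¹.
Required C = F₀ / (A ω) = 40.3 / (0.00426 × 7.27×10^-5) = 1.30×10^8 J/(m²·K).
D = C / (ρ c_p) = 1.30×10^8 / (999 × 4190) = 31.1 m.

31 m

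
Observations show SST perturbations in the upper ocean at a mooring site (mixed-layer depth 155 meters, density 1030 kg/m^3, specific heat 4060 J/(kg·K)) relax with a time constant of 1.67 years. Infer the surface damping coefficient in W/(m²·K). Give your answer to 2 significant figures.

12

Areal heat capacity C = ρ c_p D = 1030 × 4060 × 155 = 6.48×10^8 J/(m²·K).
τ = 1.67 years = 5.27×10^7 s.
λ = C / τ = 6.48×10^8 / 5.27×10^7 = 12.3 W/(m²·K).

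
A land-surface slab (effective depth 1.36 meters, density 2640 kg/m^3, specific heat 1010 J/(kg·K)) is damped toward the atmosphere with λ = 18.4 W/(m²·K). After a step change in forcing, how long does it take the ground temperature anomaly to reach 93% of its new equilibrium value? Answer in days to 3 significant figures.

Areal heat capacity C = ρ c_p D = 2640 × 1010 × 1.36 = 3.63×10^6 J/(m^2 K).
τ = C / λ = 3.63×10^6 / 18.4 = 1.97×10^5 s.
Fraction reached: 1 − e^(−t/τ) = 0.93 ⇒ t = −τ ln(1 − 0.93) = τ × 2.66.
t = 5.24×10^5 s = 6.07 days.

6.07 days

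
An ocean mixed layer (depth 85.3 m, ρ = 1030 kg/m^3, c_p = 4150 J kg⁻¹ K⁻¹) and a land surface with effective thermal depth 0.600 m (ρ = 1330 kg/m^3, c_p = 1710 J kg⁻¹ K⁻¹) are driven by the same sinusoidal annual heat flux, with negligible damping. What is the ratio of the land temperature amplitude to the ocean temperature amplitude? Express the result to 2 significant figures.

270

C_ocean = 1030 × 4150 × 85.3 = 3.65×10^8 J/(m²·K).
C_land = 1330 × 1710 × 0.600 = 1.36×10^6 J/(m²·K).
Undamped amplitude ∝ 1/C, so A_land/A_ocean = C_ocean/C_land = 267.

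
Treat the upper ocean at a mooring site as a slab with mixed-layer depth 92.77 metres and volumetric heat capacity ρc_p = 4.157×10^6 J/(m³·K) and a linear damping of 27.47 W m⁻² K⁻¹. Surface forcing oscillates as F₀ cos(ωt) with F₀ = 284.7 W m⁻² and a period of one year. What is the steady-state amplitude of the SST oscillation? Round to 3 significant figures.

3.49 K

Areal heat capacity C = ρc_p × D = 4.157×10^6 × 92.77 = 3.86×10^8 J/(m^2 K).
Angular frequency ω = 2π / T = 2π / 3.15×10^7 s = 1.99×10^-7 s⁻¹.
√((Cω)² + λ²) = √((76.8)² + 27.47²) = 81.6 W/(m²·K).
Amplitude A = F₀ / √((Cω)²+λ²) = 284.7 / 81.6 = 3.49 K.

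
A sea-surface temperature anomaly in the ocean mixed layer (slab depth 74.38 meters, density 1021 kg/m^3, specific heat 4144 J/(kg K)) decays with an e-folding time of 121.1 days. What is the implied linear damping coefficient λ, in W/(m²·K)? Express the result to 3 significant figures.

Areal heat capacity C = ρ c_p D = 1021 × 4144 × 74.38 = 3.15×10^8 J/(m^2 K).
τ = 121.1 days = 1.05×10^7 s.
λ = C / τ = 3.15×10^8 / 1.05×10^7 = 30.1 W/(m²·K).

30.1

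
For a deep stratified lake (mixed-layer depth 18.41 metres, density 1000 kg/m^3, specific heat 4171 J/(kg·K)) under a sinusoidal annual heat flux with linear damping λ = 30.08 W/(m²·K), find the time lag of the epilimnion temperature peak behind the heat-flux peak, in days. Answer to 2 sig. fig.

Areal heat capacity C = ρ c_p D = 1000 × 4171 × 18.41 = 7.68×10^7 J m⁻² K⁻¹.
ω = 2π / 3.15×10^7 s = 1.99×10^-7 s⁻¹.
Phase lag φ = arctan(Cω/λ) = arctan(15.3/30.08) = 0.471 rad.
Time lag = φ / ω = 0.471 / 1.99×10^-7 = 2.36×10^6 s = 27.3 days.

27 days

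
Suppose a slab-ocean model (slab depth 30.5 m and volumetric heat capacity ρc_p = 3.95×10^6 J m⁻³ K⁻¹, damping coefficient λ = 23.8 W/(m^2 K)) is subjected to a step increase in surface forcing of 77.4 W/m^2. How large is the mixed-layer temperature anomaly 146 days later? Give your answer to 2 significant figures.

3.0 K

Areal heat capacity C = ρc_p × D = 3.95×10^6 × 30.5 = 1.20×10^8 J/(m²·K).
τ = C / λ = 1.20×10^8 / 23.8 = 5.06×10^6 s.
Equilibrium anomaly ΔT_eq = F / λ = 77.4 / 23.8 = 3.25 K.
t = 146 days = 1.26×10^7 s, so t/τ = 2.49.
ΔT(t) = ΔT_eq (1 − e^(−t/τ)) = 3.25 × (1 − e^−2.49) = 2.98 K.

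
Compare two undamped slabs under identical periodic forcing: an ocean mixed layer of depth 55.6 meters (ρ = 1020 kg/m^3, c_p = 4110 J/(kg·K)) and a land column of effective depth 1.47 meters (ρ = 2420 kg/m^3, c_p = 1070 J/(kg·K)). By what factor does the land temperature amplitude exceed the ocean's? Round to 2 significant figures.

C_ocean = 1020 × 4110 × 55.6 = 2.33×10^8 J/(m²·K).
C_land = 2420 × 1070 × 1.47 = 3.81×10^6 J/(m²·K).
Undamped amplitude ∝ 1/C, so A_land/A_ocean = C_ocean/C_land = 61.2.

61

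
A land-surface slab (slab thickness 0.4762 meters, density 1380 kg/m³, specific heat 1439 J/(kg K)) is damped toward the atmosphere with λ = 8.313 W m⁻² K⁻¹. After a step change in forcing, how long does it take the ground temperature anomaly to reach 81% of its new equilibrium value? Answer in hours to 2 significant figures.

52 hours

Areal heat capacity C = ρ c_p D = 1380 × 1439 × 0.4762 = 9.46×10^5 J/(m^2 K).
τ = C / λ = 9.46×10^5 / 8.313 = 1.14×10^5 s.
Fraction reached: 1 − e^(−t/τ) = 0.81 ⇒ t = −τ ln(1 − 0.81) = τ × 1.66.
t = 1.89×10^5 s = 52.5 hours.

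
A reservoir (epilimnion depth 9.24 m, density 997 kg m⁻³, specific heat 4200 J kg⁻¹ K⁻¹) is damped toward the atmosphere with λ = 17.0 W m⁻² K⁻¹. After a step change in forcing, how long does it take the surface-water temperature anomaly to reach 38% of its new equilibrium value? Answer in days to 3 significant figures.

12.6 days

Areal heat capacity C = ρ c_p D = 997 × 4200 × 9.24 = 3.87×10^7 J/(m^2 K).
τ = C / λ = 3.87×10^7 / 17.0 = 2.28×10^6 s.
Fraction reached: 1 − e^(−t/τ) = 0.38 ⇒ t = −τ ln(1 − 0.38) = τ × 0.478.
t = 1.09×10^6 s = 12.6 days.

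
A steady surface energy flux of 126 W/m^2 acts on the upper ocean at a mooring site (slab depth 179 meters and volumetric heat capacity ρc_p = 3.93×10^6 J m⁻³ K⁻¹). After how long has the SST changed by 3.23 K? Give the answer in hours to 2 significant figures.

Areal heat capacity C = ρc_p × D = 3.93×10^6 × 179 = 7.03×10^8 J m⁻² K⁻¹.
Time required: Δt = C ΔT / F = 7.03×10^8 × 3.23 / 126 = 1.80×10^7 s.
In hours: 1.80×10^7 s / (3600 s/hour) = 5010 hours.

5000 hours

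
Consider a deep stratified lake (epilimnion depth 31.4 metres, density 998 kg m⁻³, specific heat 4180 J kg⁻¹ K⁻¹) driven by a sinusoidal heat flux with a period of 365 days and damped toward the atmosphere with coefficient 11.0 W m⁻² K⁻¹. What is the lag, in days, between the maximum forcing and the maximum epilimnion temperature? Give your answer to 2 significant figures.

68 days

Areal heat capacity C = ρ c_p D = 998 × 4180 × 31.4 = 1.31×10^8 J m⁻² K⁻¹.
ω = 2π / 3.15×10^7 s = 1.99×10^-7 s⁻¹.
Phase lag φ = arctan(Cω/λ) = arctan(26.1/11.0) = 1.17 rad.
Time lag = φ / ω = 1.17 / 1.99×10^-7 = 5.88×10^6 s = 68.1 days.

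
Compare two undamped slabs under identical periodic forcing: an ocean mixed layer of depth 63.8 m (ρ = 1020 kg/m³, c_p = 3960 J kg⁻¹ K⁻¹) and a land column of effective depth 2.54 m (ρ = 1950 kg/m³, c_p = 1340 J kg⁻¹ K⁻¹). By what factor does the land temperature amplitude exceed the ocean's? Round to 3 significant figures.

38.8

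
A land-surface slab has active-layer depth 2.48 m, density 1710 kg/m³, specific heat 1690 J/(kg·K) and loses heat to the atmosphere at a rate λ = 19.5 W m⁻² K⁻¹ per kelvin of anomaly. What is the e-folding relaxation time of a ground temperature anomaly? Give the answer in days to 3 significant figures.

4.25 days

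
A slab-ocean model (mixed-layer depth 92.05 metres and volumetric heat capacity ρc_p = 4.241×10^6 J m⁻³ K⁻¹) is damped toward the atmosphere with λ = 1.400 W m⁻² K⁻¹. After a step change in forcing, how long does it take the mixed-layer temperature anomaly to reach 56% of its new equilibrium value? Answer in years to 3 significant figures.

Areal heat capacity C = ρc_p × D = 4.241×10^6 × 92.05 = 3.90×10^8 J m⁻² K⁻¹.
τ = C / λ = 3.90×10^8 / 1.400 = 2.79×10^8 s.
Fraction reached: 1 − e^(−t/τ) = 0.56 ⇒ t = −τ ln(1 − 0.56) = τ × 0.821.
t = 2.29×10^8 s = 7.25 years.

7.25 years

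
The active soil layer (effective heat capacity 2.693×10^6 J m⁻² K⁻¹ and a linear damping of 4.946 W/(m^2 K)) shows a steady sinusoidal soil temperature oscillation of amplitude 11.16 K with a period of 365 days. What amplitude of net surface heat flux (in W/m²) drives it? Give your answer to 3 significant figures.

Areal heat capacity C = 2.693×10^6 J m⁻² K⁻¹ (given).
ω = 2π / 3.15×10^7 s = 1.99×10^-7 s⁻¹.
√((Cω)² + λ²) = √((0.537)² + 4.946²) = 4.98 W/(m²·K).
F₀ = A × √((Cω)²+λ²) = 11.16 × 4.98 = 55.5 W/m².

55.5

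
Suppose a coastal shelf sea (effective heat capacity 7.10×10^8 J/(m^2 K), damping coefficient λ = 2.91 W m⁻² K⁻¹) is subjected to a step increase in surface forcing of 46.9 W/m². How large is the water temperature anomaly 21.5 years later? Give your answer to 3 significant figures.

15.1 K

Areal heat capacity C = 7.10×10^8 J/(m^2 K) (given).
τ = C / λ = 7.10×10^8 / 2.91 = 2.44×10^8 s.
Equilibrium anomaly ΔT_eq = F / λ = 46.9 / 2.91 = 16.1 K.
t = 21.5 years = 6.78×10^8 s, so t/τ = 2.78.
ΔT(t) = ΔT_eq (1 − e^(−t/τ)) = 16.1 × (1 − e^−2.78) = 15.1 K.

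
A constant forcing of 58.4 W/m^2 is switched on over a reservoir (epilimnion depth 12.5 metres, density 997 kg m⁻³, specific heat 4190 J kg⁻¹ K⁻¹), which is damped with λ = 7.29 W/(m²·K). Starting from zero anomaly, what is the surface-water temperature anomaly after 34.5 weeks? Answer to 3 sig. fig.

7.58 K

Areal heat capacity C = ρ c_p D = 997 × 4190 × 12.5 = 5.22×10^7 J/(m²·K).
τ = C / λ = 5.22×10^7 / 7.29 = 7.16×10^6 s.
Equilibrium anomaly ΔT_eq = F / λ = 58.4 / 7.29 = 8.01 K.
t = 34.5 weeks = 2.09×10^7 s, so t/τ = 2.91.
ΔT(t) = ΔT_eq (1 − e^(−t/τ)) = 8.01 × (1 − e^−2.91) = 7.58 K.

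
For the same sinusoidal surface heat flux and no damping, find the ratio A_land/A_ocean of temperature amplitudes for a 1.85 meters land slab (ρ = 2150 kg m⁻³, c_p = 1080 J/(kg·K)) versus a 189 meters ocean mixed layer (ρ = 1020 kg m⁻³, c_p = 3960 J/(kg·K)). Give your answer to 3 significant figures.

178

C_ocean = 1020 × 3960 × 189 = 7.63×10^8 J/(m²·K).
C_land = 2150 × 1080 × 1.85 = 4.30×10^6 J/(m²·K).
Undamped amplitude ∝ 1/C, so A_land/A_ocean = C_ocean/C_land = 178.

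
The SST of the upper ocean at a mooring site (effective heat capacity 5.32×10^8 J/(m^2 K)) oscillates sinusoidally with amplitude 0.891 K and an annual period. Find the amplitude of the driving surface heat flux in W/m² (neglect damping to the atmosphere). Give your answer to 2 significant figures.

94

Areal heat capacity C = 5.32×10^8 J/(m^2 K) (given).
ω = 2π / 3.15×10^7 s = 1.99×10^-7 s⁻¹.
Cω = 5.32×10^8 × 1.99×10^-7 = 106 W/(m²·K).
F₀ = A × Cω = 0.891 × 106 = 94.4 W/m².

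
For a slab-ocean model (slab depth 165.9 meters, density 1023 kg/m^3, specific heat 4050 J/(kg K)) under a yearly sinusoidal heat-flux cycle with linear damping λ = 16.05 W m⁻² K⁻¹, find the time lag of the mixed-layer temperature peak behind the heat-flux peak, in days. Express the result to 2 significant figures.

Areal heat capacity C = ρ c_p D = 1023 × 4050 × 165.9 = 6.87×10^8 J/(m²·K).
ω = 2π / 3.15×10^7 s = 1.99×10^-7 s⁻¹.
Phase lag φ = arctan(Cω/λ) = arctan(137/16.05) = 1.45 rad.
Time lag = φ / ω = 1.45 / 1.99×10^-7 = 7.30×10^6 s = 84.5 days.

84 days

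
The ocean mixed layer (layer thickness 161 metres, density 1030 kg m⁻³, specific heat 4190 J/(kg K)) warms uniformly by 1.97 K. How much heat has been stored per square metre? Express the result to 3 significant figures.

1.37×10^9

Areal heat capacity C = ρ c_p D = 1030 × 4190 × 161 = 6.95×10^8 J/(m²·K).
ΔQ = C ΔT = 6.95×10^8 × 1.97 = 1.37×10^9 J/m².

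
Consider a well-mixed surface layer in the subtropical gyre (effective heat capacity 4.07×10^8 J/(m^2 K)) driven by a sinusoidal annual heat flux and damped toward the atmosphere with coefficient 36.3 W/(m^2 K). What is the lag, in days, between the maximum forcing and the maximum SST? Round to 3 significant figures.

Areal heat capacity C = 4.07×10^8 J/(m^2 K) (given).
ω = 2π / 3.15×10^7 s = 1.99×10^-7 s⁻¹.
Phase lag φ = arctan(Cω/λ) = arctan(81.1/36.3) = 1.15 rad.
Time lag = φ / ω = 1.15 / 1.99×10^-7 = 5.77×10^6 s = 66.8 days.

66.8 days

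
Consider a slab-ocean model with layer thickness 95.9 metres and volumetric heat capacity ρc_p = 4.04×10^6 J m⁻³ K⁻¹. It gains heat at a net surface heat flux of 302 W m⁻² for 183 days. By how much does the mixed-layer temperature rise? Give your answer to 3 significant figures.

12.3 K

Areal heat capacity C = ρc_p × D = 4.04×10^6 × 95.9 = 3.87×10^8 J/(m^2 K).
Net heat input Q = F Δt = 302 × (183 days × 86400 s/day) = 4.77×10^9 J/m².
ΔT = Q / C = 4.77×10^9 / 3.87×10^8 = 12.3 K.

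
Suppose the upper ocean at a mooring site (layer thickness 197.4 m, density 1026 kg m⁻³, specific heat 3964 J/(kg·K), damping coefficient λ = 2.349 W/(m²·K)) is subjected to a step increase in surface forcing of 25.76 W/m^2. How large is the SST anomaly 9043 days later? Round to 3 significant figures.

9.85 K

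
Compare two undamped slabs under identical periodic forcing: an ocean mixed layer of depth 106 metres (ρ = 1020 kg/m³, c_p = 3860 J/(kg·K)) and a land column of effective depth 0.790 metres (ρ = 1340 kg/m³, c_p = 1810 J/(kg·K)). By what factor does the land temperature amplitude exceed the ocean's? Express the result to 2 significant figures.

220

C_ocean = 1020 × 3860 × 106 = 4.17×10^8 J/(m²·K).
C_land = 1340 × 1810 × 0.790 = 1.92×10^6 J/(m²·K).
Undamped amplitude ∝ 1/C, so A_land/A_ocean = C_ocean/C_land = 218.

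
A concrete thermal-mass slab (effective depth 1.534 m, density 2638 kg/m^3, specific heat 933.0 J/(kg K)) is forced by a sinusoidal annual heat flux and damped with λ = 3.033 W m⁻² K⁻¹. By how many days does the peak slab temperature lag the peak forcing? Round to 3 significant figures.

Areal heat capacity C = ρ c_p D = 2638 × 933.0 × 1.534 = 3.78×10^6 J/(m^2 K).
ω = 2π / 3.15×10^7 s = 1.99×10^-7 s⁻¹.
Phase lag φ = arctan(Cω/λ) = arctan(0.752/3.033) = 0.243 rad.
Time lag = φ / ω = 0.243 / 1.99×10^-7 = 1.22×10^6 s = 14.1 days.

14.1 days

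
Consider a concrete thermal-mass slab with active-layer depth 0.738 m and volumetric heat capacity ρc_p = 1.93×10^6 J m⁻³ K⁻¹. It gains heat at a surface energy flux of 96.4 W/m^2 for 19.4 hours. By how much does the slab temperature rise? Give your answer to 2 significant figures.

4.7 K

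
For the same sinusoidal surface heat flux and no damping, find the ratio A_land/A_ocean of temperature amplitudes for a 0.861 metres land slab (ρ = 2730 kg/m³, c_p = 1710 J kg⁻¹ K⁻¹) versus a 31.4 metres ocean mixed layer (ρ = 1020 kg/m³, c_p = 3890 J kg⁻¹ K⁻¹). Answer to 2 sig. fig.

C_ocean = 1020 × 3890 × 31.4 = 1.25×10^8 J/(m²·K).
C_land = 2730 × 1710 × 0.861 = 4.02×10^6 J/(m²·K).
Undamped amplitude ∝ 1/C, so A_land/A_ocean = C_ocean/C_land = 31.0.

31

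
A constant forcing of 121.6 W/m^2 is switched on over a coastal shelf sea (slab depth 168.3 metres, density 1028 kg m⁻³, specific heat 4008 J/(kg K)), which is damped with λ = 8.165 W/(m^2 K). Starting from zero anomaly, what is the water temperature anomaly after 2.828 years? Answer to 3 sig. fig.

9.69 K

Areal heat capacity C = ρ c_p D = 1028 × 4008 × 168.3 = 6.93×10^8 J/(m^2 K).
τ = C / λ = 6.93×10^8 / 8.165 = 8.49×10^7 s.
Equilibrium anomaly ΔT_eq = F / λ = 121.6 / 8.165 = 14.9 K.
t = 2.828 years = 8.92×10^7 s, so t/τ = 1.05.
ΔT(t) = ΔT_eq (1 − e^(−t/τ)) = 14.9 × (1 − e^−1.05) = 9.69 K.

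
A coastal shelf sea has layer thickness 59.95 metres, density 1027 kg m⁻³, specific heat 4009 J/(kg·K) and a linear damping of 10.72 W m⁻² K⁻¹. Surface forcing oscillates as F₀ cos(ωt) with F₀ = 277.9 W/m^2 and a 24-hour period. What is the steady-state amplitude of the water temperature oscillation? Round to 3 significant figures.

Areal heat capacity C = ρ c_p D = 1027 × 4009 × 59.95 = 2.47×10^8 J/(m^2 K).
Angular frequency ω = 2π / T = 2π / 86400 s = 7.27×10^-5 s⁻¹.
√((Cω)² + λ²) = √((17900)² + 10.72²) = 17900 W/(m²·K).
Amplitude A = F₀ / √((Cω)²+λ²) = 277.9 / 17900 = 0.0155 K.

0.0155 K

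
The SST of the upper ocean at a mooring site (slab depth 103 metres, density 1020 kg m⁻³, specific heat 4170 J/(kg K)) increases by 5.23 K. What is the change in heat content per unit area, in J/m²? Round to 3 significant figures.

2.29×10^9

Areal heat capacity C = ρ c_p D = 1020 × 4170 × 103 = 4.38×10^8 J/(m²·K).
ΔQ = C ΔT = 4.38×10^8 × 5.23 = 2.29×10^9 J/m².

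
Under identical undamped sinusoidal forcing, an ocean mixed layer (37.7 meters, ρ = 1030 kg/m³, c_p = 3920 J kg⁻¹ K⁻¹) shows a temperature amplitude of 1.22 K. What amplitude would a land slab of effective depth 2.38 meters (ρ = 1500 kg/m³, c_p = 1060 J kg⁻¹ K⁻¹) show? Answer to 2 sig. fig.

49 K

C_ocean = 1.52×10^8 J/(m²·K); C_land = 3.78×10^6 J/(m²·K).
A ∝ 1/C ⇒ A_land = A_ocean × C_ocean/C_land = 1.22 × 40.2 = 49.1 K.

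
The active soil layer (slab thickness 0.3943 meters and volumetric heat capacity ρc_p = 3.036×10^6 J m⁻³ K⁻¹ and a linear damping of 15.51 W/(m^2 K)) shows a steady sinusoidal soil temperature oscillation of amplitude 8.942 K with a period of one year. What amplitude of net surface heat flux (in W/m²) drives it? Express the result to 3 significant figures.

Areal heat capacity C = ρc_p × D = 3.036×10^6 × 0.3943 = 1.20×10^6 J/(m²·K).
ω = 2π / 3.15×10^7 s = 1.99×10^-7 s⁻¹.
√((Cω)² + λ²) = √((0.239)² + 15.51²) = 15.5 W/(m²·K).
F₀ = A × √((Cω)²+λ²) = 8.942 × 15.5 = 139 W/m².

139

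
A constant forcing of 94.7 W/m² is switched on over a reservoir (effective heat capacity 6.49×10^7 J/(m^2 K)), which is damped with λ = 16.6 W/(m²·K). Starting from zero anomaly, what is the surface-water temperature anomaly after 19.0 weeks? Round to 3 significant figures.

5.40 K

Areal heat capacity C = 6.49×10^7 J/(m^2 K) (given).
τ = C / λ = 6.49×10^7 / 16.6 = 3.91×10^6 s.
Equilibrium anomaly ΔT_eq = F / λ = 94.7 / 16.6 = 5.70 K.
t = 19.0 weeks = 1.15×10^7 s, so t/τ = 2.94.
ΔT(t) = ΔT_eq (1 − e^(−t/τ)) = 5.70 × (1 − e^−2.94) = 5.40 K.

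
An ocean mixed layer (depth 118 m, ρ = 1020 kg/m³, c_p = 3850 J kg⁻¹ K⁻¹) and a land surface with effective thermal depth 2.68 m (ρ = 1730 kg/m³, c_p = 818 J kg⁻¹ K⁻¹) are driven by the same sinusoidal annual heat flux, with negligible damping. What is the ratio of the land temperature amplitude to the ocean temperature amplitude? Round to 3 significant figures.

C_ocean = 1020 × 3850 × 118 = 4.63×10^8 J/(m²·K).
C_land = 1730 × 818 × 2.68 = 3.79×10^6 J/(m²·K).
Undamped amplitude ∝ 1/C, so A_land/A_ocean = C_ocean/C_land = 122.

122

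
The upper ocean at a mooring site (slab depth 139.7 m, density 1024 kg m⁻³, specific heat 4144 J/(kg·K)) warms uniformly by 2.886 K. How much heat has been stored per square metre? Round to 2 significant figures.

1.7×10^9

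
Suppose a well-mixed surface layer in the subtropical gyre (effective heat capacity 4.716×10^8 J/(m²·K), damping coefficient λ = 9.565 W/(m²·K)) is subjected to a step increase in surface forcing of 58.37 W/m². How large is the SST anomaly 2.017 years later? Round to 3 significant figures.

Areal heat capacity C = 4.716×10^8 J/(m²·K) (given).
τ = C / λ = 4.72×10^8 / 9.565 = 4.93×10^7 s.
Equilibrium anomaly ΔT_eq = F / λ = 58.37 / 9.565 = 6.10 K.
t = 2.017 years = 6.37×10^7 s, so t/τ = 1.29.
ΔT(t) = ΔT_eq (1 − e^(−t/τ)) = 6.10 × (1 − e^−1.29) = 4.42 K.

4.42 K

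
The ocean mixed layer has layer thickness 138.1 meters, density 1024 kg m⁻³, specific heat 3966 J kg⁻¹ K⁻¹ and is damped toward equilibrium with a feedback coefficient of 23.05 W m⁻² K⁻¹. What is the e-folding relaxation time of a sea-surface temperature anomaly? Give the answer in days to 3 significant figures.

282 days

Areal heat capacity C = ρ c_p D = 1024 × 3966 × 138.1 = 5.61×10^8 J/(m^2 K).
Relaxation time τ = C / λ = 5.61×10^8 / 23.05 = 2.43×10^7 s.
In days: 2.43×10^7 s / (86400 s/day) = 282 days.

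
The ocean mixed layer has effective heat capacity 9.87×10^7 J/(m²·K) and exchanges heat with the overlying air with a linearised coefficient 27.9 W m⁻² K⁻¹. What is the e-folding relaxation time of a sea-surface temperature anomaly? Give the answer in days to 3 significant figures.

40.9 days

Areal heat capacity C = 9.87×10^7 J/(m²·K) (given).
Relaxation time τ = C / λ = 9.87×10^7 / 27.9 = 3.54×10^6 s.
In days: 3.54×10^6 s / (86400 s/day) = 40.9 days.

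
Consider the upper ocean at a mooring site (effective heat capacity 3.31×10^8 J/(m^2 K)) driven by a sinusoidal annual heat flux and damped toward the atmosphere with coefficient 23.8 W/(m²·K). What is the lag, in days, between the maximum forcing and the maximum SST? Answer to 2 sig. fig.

Areal heat capacity C = 3.31×10^8 J/(m^2 K) (given).
ω = 2π / 3.15×10^7 s = 1.99×10^-7 s⁻¹.
Phase lag φ = arctan(Cω/λ) = arctan(65.9/23.8) = 1.22 rad.
Time lag = φ / ω = 1.22 / 1.99×10^-7 = 6.15×10^6 s = 71.1 days.

71 days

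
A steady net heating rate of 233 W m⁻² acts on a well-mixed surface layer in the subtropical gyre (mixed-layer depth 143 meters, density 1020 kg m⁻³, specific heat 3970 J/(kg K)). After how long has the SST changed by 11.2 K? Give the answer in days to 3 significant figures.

Areal heat capacity C = ρ c_p D = 1020 × 3970 × 143 = 5.79×10^8 J m⁻² K⁻¹.
Time required: Δt = C ΔT / F = 5.79×10^8 × 11.2 / 233 = 2.78×10^7 s.
In days: 2.78×10^7 s / (86400 s/day) = 322 days.

322 days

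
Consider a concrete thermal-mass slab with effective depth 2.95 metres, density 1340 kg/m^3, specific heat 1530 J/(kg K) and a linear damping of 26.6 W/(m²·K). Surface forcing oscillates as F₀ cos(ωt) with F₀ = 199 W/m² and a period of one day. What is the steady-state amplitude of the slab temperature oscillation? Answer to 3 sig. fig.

Areal heat capacity C = ρ c_p D = 1340 × 1530 × 2.95 = 6.05×10^6 J/(m²·K).
Angular frequency ω = 2π / T = 2π / 86400 s = 7.27×10^-5 s⁻¹.
√((Cω)² + λ²) = √((440)² + 26.6²) = 441 W/(m²·K).
Amplitude A = F₀ / √((Cω)²+λ²) = 199 / 441 = 0.452 K.

0.452 K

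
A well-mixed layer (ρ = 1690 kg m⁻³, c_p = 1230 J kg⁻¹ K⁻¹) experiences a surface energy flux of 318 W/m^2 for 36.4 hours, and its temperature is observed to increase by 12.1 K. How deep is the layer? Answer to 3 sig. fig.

Heat input Q = F Δt = 318 × 1.31×10^5 s = 4.17×10^7 J/m².
Required areal heat capacity C = Q / ΔT = 3.44×10^6 J/(m²·K).
Depth D = C / (ρ c_p) = 3.44×10^6 / (1690 × 1230) = 1.66 m.

1.66 m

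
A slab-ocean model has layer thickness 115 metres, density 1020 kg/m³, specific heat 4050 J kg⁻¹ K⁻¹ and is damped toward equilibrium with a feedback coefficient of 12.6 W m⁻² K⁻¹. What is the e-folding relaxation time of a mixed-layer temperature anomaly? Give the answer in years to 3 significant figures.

1.19 years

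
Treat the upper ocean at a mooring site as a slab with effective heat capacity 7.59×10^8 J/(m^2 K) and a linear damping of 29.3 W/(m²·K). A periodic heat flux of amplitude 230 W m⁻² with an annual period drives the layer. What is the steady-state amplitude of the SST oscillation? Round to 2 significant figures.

Areal heat capacity C = 7.59×10^8 J/(m^2 K) (given).
Angular frequency ω = 2π / T = 2π / 3.15×10^7 s = 1.99×10^-7 s⁻¹.
√((Cω)² + λ²) = √((151)² + 29.3²) = 154 W/(m²·K).
Amplitude A = F₀ / √((Cω)²+λ²) = 230 / 154 = 1.49 K.

1.5 K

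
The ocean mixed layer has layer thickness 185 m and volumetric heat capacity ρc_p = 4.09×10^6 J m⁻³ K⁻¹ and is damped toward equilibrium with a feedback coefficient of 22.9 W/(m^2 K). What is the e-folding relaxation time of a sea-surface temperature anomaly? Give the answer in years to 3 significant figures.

1.05 years

Areal heat capacity C = ρc_p × D = 4.09×10^6 × 185 = 7.57×10^8 J/(m^2 K).
Relaxation time τ = C / λ = 7.57×10^8 / 22.9 = 3.30×10^7 s.
In years: 3.30×10^7 s / (3.156×10^7 s/year) = 1.05 years.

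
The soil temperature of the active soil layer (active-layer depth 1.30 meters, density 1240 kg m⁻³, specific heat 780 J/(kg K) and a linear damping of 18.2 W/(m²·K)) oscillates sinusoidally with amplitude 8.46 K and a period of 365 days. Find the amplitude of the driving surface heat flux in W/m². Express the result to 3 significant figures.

Areal heat capacity C = ρ c_p D = 1240 × 780 × 1.30 = 1.26×10^6 J m⁻² K⁻¹.
ω = 2π / 3.15×10^7 s = 1.99×10^-7 s⁻¹.
√((Cω)² + λ²) = √((0.251)² + 18.2²) = 18.2 W/(m²·K).
F₀ = A × √((Cω)²+λ²) = 8.46 × 18.2 = 154 W/m².

154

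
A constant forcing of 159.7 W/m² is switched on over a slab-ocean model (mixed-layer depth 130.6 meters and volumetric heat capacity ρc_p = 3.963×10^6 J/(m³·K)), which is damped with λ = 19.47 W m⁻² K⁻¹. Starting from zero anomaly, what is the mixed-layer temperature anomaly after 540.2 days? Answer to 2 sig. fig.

Areal heat capacity C = ρc_p × D = 3.963×10^6 × 130.6 = 5.18×10^8 J m⁻² K⁻¹.
τ = C / λ = 5.18×10^8 / 19.47 = 2.66×10^7 s.
Equilibrium anomaly ΔT_eq = F / λ = 159.7 / 19.47 = 8.20 K.
t = 540.2 days = 4.67×10^7 s, so t/τ = 1.76.
ΔT(t) = ΔT_eq (1 − e^(−t/τ)) = 8.20 × (1 − e^−1.76) = 6.79 K.

6.8 K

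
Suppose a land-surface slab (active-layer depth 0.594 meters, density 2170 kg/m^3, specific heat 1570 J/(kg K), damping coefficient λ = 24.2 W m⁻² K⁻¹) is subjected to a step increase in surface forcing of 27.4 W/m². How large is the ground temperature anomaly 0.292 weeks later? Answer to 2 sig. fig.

Areal heat capacity C = ρ c_p D = 2170 × 1570 × 0.594 = 2.02×10^6 J/(m^2 K).
τ = C / λ = 2.02×10^6 / 24.2 = 83600 s.
Equilibrium anomaly ΔT_eq = F / λ = 27.4 / 24.2 = 1.13 K.
t = 0.292 weeks = 1.77×10^5 s, so t/τ = 2.11.
ΔT(t) = ΔT_eq (1 − e^(−t/τ)) = 1.13 × (1 − e^−2.11) = 0.995 K.

1.0 K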